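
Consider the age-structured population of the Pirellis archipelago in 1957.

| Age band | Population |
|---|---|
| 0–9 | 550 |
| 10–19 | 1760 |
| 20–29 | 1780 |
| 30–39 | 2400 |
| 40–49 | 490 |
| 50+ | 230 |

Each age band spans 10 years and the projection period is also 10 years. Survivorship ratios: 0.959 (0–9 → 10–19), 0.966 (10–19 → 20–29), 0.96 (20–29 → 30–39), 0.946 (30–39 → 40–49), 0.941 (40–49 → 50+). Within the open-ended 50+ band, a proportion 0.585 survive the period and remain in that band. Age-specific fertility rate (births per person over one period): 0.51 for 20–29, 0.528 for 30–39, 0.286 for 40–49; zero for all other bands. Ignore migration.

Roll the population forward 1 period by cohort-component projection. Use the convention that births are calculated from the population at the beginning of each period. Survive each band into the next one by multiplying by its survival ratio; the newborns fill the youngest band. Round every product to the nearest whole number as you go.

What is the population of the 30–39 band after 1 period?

1709

(Groups numbered youngest = 1 to oldest = 6.)
— Period 1 —
Births: 1780 × 0.51 = 908, 2400 × 0.528 = 1267, 490 × 0.286 = 140 ⇒ total 2315
Group 2: 550 × 0.959 = 527
Group 3: 1760 × 0.966 = 1700
Group 4: 1780 × 0.96 = 1709
Group 5: 2400 × 0.946 = 2270
Group 6: 490 × 0.941 + 230 × 0.585 = 461 + 135 = 596
→ [2315, 527, 1700, 1709, 2270, 596]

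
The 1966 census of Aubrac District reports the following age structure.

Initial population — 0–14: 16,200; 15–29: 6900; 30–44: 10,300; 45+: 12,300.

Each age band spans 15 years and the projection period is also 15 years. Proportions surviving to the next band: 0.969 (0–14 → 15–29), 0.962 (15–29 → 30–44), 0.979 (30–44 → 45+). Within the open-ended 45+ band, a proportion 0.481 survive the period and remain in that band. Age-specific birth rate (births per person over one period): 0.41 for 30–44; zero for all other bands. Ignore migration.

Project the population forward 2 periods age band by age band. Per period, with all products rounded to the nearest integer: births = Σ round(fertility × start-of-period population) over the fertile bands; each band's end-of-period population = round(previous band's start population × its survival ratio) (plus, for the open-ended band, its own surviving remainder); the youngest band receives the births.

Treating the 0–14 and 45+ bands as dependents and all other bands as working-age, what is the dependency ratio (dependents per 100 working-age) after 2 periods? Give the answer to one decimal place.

— Period 1 —
Births: 10300 × 0.41 = 4223
15–29: 16200 × 0.969 = 15698
30–44: 6900 × 0.962 = 6638
45+: 10300 × 0.979 + 12300 × 0.481 = 10084 + 5916 = 16000
Population now: 0–14=4223, 15–29=15698, 30–44=6638, 45+=16000
— Period 2 —
Births: 6638 × 0.41 = 2722
15–29: 4223 × 0.969 = 4092
30–44: 15698 × 0.962 = 15101
45+: 6638 × 0.979 + 16000 × 0.481 = 6499 + 7696 = 14195
Population now: 0–14=2722, 15–29=4092, 30–44=15101, 45+=14195
Dependents (band 0–14 + band 45+) = 2722 + 14195 = 16917; working-age = 19193; ratio = 16917/19193 × 100 = 88.1

88.1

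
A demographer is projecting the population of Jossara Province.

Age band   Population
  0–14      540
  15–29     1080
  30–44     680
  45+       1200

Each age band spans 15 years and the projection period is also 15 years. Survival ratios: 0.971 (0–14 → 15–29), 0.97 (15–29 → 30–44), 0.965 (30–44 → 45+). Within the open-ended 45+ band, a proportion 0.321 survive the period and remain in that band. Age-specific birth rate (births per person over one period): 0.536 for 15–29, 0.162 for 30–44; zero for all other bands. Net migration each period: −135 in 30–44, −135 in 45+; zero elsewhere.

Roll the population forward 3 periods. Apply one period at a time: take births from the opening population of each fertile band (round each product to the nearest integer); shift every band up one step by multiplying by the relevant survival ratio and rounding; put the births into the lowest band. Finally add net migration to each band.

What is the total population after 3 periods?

— Period 1 —
Births: 1080 × 0.536 = 579 ; 680 × 0.162 = 110 — total 689
15–29: 540 × 0.971 = 524
30–44: 1080 × 0.97 = 1048
45+: 680 × 0.965 + 1200 × 0.321 = 656 + 385 = 1041
Net migration: 30–44 − 135 → 913; 45+ − 135 → 906
End of period: [689, 524, 913, 906]
— Period 2 —
Births: 524 × 0.536 = 281 ; 913 × 0.162 = 148 — total 429
15–29: 689 × 0.971 = 669
30–44: 524 × 0.97 = 508
45+: 913 × 0.965 + 906 × 0.321 = 881 + 291 = 1172
Net migration: 30–44 − 135 → 373; 45+ − 135 → 1037
End of period: [429, 669, 373, 1037]
— Period 3 —
Births: 669 × 0.536 = 359 ; 373 × 0.162 = 60 — total 419
15–29: 429 × 0.971 = 417
30–44: 669 × 0.97 = 649
45+: 373 × 0.965 + 1037 × 0.321 = 360 + 333 = 693
Net migration: 30–44 − 135 → 514; 45+ − 135 → 558
End of period: [419, 417, 514, 558]
Total after period 3: 419 + 417 + 514 + 558 = 1908

1908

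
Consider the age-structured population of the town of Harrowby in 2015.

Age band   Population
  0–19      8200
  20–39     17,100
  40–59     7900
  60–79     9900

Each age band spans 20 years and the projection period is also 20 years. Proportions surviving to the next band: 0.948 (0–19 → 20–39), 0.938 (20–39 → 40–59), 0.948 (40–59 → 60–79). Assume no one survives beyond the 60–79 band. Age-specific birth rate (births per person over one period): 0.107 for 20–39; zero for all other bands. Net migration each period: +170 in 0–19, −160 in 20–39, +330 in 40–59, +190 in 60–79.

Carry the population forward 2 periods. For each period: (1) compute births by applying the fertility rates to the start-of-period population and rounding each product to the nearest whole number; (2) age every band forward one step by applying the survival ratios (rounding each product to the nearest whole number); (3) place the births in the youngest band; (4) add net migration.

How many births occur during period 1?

Numbering the groups 1..4 from youngest to oldest:
— Period 1 —
Births: 17100 × 0.107 = 1830
Group 2: 8200 × 0.948 = 7774
Group 3: 17100 × 0.938 = 16040
Group 4: 7900 × 0.948 = 7489
Net migration: Group 1 + 170 → 2000; Group 2 − 160 → 7614; Group 3 + 330 → 16370; Group 4 + 190 → 7679
End of period: [2000, 7614, 16370, 7679]

1830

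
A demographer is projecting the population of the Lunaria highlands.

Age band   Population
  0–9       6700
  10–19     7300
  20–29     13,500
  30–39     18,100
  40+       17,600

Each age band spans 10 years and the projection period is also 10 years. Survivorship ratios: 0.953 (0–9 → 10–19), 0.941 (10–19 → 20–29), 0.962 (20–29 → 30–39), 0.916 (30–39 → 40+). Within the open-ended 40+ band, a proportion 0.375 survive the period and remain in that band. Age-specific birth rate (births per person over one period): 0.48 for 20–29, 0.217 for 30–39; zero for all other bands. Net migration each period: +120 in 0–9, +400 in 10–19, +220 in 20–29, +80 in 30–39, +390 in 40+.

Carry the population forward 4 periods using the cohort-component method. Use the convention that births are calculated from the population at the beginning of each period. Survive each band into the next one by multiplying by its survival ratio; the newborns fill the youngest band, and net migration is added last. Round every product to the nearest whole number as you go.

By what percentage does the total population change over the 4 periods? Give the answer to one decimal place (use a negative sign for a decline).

(Groups numbered youngest = 1 to oldest = 5.)
Period 1.
Births: 13500 × 0.48 = 6480 ; 18100 × 0.217 = 3928 → total 10408
Group 2: 6700 × 0.953 = 6385
Group 3: 7300 × 0.941 = 6869
Group 4: 13500 × 0.962 = 12987
Group 5: 18100 × 0.916 + 17600 × 0.375 = 16580 + 6600 = 23180
Net migration: Group 1 + 120 → 10528; Group 2 + 400 → 6785; Group 3 + 220 → 7089; Group 4 + 80 → 13067; Group 5 + 390 → 23570
→ [10528, 6785, 7089, 13067, 23570]
Period 2.
Births: 7089 × 0.48 = 3403 ; 13067 × 0.217 = 2836 → total 6239
Group 2: 10528 × 0.953 = 10033
Group 3: 6785 × 0.941 = 6385
Group 4: 7089 × 0.962 = 6820
Group 5: 13067 × 0.916 + 23570 × 0.375 = 11969 + 8839 = 20808
Net migration: Group 1 + 120 → 6359; Group 2 + 400 → 10433; Group 3 + 220 → 6605; Group 4 + 80 → 6900; Group 5 + 390 → 21198
→ [6359, 10433, 6605, 6900, 21198]
Period 3.
Births: 6605 × 0.48 = 3170 ; 6900 × 0.217 = 1497 → total 4667
Group 2: 6359 × 0.953 = 6060
Group 3: 10433 × 0.941 = 9817
Group 4: 6605 × 0.962 = 6354
Group 5: 6900 × 0.916 + 21198 × 0.375 = 6320 + 7949 = 14269
Net migration: Group 1 + 120 → 4787; Group 2 + 400 → 6460; Group 3 + 220 → 10037; Group 4 + 80 → 6434; Group 5 + 390 → 14659
→ [4787, 6460, 10037, 6434, 14659]
Period 4.
Births: 10037 × 0.48 = 4818 ; 6434 × 0.217 = 1396 → total 6214
Group 2: 4787 × 0.953 = 4562
Group 3: 6460 × 0.941 = 6079
Group 4: 10037 × 0.962 = 9656
Group 5: 6434 × 0.916 + 14659 × 0.375 = 5894 + 5497 = 11391
Net migration: Group 1 + 120 → 6334; Group 2 + 400 → 4962; Group 3 + 220 → 6299; Group 4 + 80 → 9736; Group 5 + 390 → 11781
→ [6334, 4962, 6299, 9736, 11781]
Total: 63200 → 39112; change = -24088; percentage change = -38.1%

-38.1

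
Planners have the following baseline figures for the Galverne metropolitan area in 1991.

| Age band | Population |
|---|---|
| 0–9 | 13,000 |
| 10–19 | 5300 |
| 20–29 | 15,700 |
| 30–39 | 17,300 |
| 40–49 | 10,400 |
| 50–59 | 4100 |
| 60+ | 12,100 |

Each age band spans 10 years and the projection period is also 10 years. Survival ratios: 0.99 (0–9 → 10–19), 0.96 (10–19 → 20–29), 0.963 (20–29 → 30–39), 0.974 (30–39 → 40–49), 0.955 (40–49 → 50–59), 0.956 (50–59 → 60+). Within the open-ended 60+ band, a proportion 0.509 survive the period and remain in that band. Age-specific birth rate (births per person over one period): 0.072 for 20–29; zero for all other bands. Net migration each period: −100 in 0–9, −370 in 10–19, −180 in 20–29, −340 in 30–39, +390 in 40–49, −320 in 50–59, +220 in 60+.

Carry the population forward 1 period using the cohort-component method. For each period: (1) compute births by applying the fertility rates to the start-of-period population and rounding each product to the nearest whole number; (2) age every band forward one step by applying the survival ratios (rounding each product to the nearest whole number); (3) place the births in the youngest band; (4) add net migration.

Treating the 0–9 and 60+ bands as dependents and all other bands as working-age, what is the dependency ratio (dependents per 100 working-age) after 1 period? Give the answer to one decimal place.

Call the bands 1 to 7, youngest first.
Period 1:
Births: 15700 * 0.072 = 1130
Band 2: 13000 * 0.99 = 12870
Band 3: 5300 * 0.96 = 5088
Band 4: 15700 * 0.963 = 15119
Band 5: 17300 * 0.974 = 16850
Band 6: 10400 * 0.955 = 9932
Band 7: 4100 * 0.956 + 12100 * 0.509 = 3920 + 6159 = 10079
Net migration: Band 1 − 100 → 1030; Band 2 − 370 → 12500; Band 3 − 180 → 4908; Band 4 − 340 → 14779; Band 5 + 390 → 17240; Band 6 − 320 → 9612; Band 7 + 220 → 10299
Population now: 0–9=1030, 10–19=12500, 20–29=4908, 30–39=14779, 40–49=17240, 50–59=9612, 60+=10299
Dependents (band 0–9 + band 60+) = 1030 + 10299 = 11329; working-age = 59039; ratio = 11329/59039 × 100 = 19.2

19.2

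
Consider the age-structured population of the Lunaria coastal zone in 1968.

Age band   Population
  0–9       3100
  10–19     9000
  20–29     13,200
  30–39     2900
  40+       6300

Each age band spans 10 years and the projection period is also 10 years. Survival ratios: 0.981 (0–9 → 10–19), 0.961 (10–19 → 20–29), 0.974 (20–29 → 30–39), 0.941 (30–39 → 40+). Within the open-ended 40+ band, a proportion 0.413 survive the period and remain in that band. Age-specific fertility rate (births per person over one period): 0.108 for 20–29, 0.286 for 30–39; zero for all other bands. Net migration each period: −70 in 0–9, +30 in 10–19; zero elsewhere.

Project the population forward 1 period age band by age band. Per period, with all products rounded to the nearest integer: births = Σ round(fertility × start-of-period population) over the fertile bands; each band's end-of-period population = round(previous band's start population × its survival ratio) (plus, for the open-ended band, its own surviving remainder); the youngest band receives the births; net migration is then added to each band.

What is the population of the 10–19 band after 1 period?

3071

[period 1]
Births: 13200 * 0.108 = 1426  |  2900 * 0.286 = 829 — total 2255
10–19: 3100 * 0.981 = 3041
20–29: 9000 * 0.961 = 8649
30–39: 13200 * 0.974 = 12857
40+: 2900 * 0.941 + 6300 * 0.413 = 2729 + 2602 = 5331
Net migration: 0–9 − 70 → 2185; 10–19 + 30 → 3071
→ [2185, 3071, 8649, 12857, 5331]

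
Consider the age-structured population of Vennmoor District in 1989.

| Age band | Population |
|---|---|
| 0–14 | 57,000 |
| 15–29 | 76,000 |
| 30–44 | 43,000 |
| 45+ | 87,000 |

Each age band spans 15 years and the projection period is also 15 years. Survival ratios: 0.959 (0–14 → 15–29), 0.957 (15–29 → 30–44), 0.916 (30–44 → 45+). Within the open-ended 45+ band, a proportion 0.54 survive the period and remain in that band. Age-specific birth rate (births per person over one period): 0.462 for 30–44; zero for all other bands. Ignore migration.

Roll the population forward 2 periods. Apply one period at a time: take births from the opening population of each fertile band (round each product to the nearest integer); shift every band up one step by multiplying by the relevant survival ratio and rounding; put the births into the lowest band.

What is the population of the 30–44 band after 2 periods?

(Groups numbered youngest = 1 to oldest = 4.)
[period 1]
Births: 43000 × 0.462 = 19866
Group 2: 57000 × 0.959 = 54663
Group 3: 76000 × 0.957 = 72732
Group 4: 43000 × 0.916 + 87000 × 0.54 = 39388 + 46980 = 86368
Giving 19866 / 54663 / 72732 / 86368.
[period 2]
Births: 72732 × 0.462 = 33602
Group 2: 19866 × 0.959 = 19051
Group 3: 54663 × 0.957 = 52312
Group 4: 72732 × 0.916 + 86368 × 0.54 = 66623 + 46639 = 113262
Giving 33602 / 19051 / 52312 / 113262.

52312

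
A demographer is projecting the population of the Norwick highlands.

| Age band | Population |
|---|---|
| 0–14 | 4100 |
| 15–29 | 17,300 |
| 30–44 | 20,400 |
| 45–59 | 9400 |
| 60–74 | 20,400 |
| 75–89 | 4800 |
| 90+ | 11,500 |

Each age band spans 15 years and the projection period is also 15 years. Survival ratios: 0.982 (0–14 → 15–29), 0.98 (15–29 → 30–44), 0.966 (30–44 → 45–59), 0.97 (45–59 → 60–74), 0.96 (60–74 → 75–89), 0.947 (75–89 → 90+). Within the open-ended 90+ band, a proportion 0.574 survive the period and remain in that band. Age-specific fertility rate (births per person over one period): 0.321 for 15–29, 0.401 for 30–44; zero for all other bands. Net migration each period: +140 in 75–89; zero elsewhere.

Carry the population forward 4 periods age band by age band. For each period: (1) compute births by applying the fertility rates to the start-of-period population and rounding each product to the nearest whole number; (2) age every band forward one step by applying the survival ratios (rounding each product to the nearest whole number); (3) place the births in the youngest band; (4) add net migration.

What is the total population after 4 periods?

83903

Call the groups 1 to 7, youngest first.
Period 1:
Births: 17300 × 0.321 = 5553  |  20400 × 0.401 = 8180 → 13733
Group 2: 4100 × 0.982 = 4026
Group 3: 17300 × 0.98 = 16954
Group 4: 20400 × 0.966 = 19706
Group 5: 9400 × 0.97 = 9118
Group 6: 20400 × 0.96 = 19584
Group 7: 4800 × 0.947 + 11500 × 0.574 = 4546 + 6601 = 11147
Net migration: Group 6 + 140 → 19724
End of period: [13733, 4026, 16954, 19706, 9118, 19724, 11147]
Period 2:
Births: 4026 × 0.321 = 1292  |  16954 × 0.401 = 6799 → 8091
Group 2: 13733 × 0.982 = 13486
Group 3: 4026 × 0.98 = 3945
Group 4: 16954 × 0.966 = 16378
Group 5: 19706 × 0.97 = 19115
Group 6: 9118 × 0.96 = 8753
Group 7: 19724 × 0.947 + 11147 × 0.574 = 18679 + 6398 = 25077
Net migration: Group 6 + 140 → 8893
End of period: [8091, 13486, 3945, 16378, 19115, 8893, 25077]
Period 3:
Births: 13486 × 0.321 = 4329  |  3945 × 0.401 = 1582 → 5911
Group 2: 8091 × 0.982 = 7945
Group 3: 13486 × 0.98 = 13216
Group 4: 3945 × 0.966 = 3811
Group 5: 16378 × 0.97 = 15887
Group 6: 19115 × 0.96 = 18350
Group 7: 8893 × 0.947 + 25077 × 0.574 = 8422 + 14394 = 22816
Net migration: Group 6 + 140 → 18490
End of period: [5911, 7945, 13216, 3811, 15887, 18490, 22816]
Period 4:
Births: 7945 × 0.321 = 2550  |  13216 × 0.401 = 5300 → 7850
Group 2: 5911 × 0.982 = 5805
Group 3: 7945 × 0.98 = 7786
Group 4: 13216 × 0.966 = 12767
Group 5: 3811 × 0.97 = 3697
Group 6: 15887 × 0.96 = 15252
Group 7: 18490 × 0.947 + 22816 × 0.574 = 17510 + 13096 = 30606
Net migration: Group 6 + 140 → 15392
End of period: [7850, 5805, 7786, 12767, 3697, 15392, 30606]
Total after period 4: 7850 + 5805 + 7786 + 12767 + 3697 + 15392 + 30606 = 83903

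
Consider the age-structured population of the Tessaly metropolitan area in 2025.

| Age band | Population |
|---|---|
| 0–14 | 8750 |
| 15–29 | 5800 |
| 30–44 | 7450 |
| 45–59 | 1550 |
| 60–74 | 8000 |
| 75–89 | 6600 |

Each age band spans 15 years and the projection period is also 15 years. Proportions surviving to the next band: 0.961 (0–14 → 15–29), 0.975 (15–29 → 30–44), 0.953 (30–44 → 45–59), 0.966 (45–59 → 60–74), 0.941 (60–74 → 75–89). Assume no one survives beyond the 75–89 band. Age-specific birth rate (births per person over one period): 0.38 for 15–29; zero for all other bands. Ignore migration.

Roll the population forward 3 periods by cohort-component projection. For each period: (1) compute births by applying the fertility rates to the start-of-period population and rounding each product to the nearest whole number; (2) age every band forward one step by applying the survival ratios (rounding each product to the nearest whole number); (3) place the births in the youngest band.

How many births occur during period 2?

3195

[period 1]
Births: 5800 * 0.38 = 2204
15–29: 8750 * 0.961 = 8409
30–44: 5800 * 0.975 = 5655
45–59: 7450 * 0.953 = 7100
60–74: 1550 * 0.966 = 1497
75–89: 8000 * 0.941 = 7528
End of period: [2204, 8409, 5655, 7100, 1497, 7528]
[period 2]
Births: 8409 * 0.38 = 3195
15–29: 2204 * 0.961 = 2118
30–44: 8409 * 0.975 = 8199
45–59: 5655 * 0.953 = 5389
60–74: 7100 * 0.966 = 6859
75–89: 1497 * 0.941 = 1409
End of period: [3195, 2118, 8199, 5389, 6859, 1409]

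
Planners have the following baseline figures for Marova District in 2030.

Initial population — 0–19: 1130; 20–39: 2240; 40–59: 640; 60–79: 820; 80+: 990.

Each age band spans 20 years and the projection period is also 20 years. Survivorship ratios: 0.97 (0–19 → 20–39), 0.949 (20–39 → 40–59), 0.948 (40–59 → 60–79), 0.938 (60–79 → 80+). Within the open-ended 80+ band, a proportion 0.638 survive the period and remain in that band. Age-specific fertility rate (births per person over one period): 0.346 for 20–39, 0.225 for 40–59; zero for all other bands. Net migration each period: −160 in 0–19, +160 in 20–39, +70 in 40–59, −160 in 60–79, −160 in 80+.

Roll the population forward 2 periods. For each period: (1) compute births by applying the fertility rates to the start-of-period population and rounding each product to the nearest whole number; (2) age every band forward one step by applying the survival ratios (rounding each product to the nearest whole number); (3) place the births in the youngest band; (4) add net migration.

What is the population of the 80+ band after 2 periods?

1051

Numbering the bands 1..5 from youngest to oldest:
[period 1]
Births: 2240 × 0.346 = 775, 640 × 0.225 = 144 ⇒ total 919
Band 2: 1130 × 0.97 = 1096
Band 3: 2240 × 0.949 = 2126
Band 4: 640 × 0.948 = 607
Band 5: 820 × 0.938 + 990 × 0.638 = 769 + 632 = 1401
Net migration: Band 1 − 160 → 759; Band 2 + 160 → 1256; Band 3 + 70 → 2196; Band 4 − 160 → 447; Band 5 − 160 → 1241
Giving 759 / 1256 / 2196 / 447 / 1241.
[period 2]
Births: 1256 × 0.346 = 435, 2196 × 0.225 = 494 ⇒ total 929
Band 2: 759 × 0.97 = 736
Band 3: 1256 × 0.949 = 1192
Band 4: 2196 × 0.948 = 2082
Band 5: 447 × 0.938 + 1241 × 0.638 = 419 + 792 = 1211
Net migration: Band 1 − 160 → 769; Band 2 + 160 → 896; Band 3 + 70 → 1262; Band 4 − 160 → 1922; Band 5 − 160 → 1051
Giving 769 / 896 / 1262 / 1922 / 1051.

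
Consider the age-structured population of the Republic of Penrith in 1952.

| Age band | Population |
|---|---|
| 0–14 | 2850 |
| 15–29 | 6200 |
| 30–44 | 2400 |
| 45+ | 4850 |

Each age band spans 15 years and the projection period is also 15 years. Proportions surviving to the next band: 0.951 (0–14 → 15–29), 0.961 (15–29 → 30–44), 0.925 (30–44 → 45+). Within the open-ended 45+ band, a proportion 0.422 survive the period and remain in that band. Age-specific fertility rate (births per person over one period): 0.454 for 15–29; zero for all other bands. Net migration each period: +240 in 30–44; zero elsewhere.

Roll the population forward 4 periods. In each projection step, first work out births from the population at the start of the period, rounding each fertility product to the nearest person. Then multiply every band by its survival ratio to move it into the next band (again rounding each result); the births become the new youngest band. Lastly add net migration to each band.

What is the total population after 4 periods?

8104

[period 1]
Births: 6200 * 0.454 = 2815
15–29: 2850 * 0.951 = 2710
30–44: 6200 * 0.961 = 5958
45+: 2400 * 0.925 + 4850 * 0.422 = 2220 + 2047 = 4267
Net migration: 30–44 + 240 → 6198
Giving 2815 / 2710 / 6198 / 4267.
[period 2]
Births: 2710 * 0.454 = 1230
15–29: 2815 * 0.951 = 2677
30–44: 2710 * 0.961 = 2604
45+: 6198 * 0.925 + 4267 * 0.422 = 5733 + 1801 = 7534
Net migration: 30–44 + 240 → 2844
Giving 1230 / 2677 / 2844 / 7534.
[period 3]
Births: 2677 * 0.454 = 1215
15–29: 1230 * 0.951 = 1170
30–44: 2677 * 0.961 = 2573
45+: 2844 * 0.925 + 7534 * 0.422 = 2631 + 3179 = 5810
Net migration: 30–44 + 240 → 2813
Giving 1215 / 1170 / 2813 / 5810.
[period 4]
Births: 1170 * 0.454 = 531
15–29: 1215 * 0.951 = 1155
30–44: 1170 * 0.961 = 1124
45+: 2813 * 0.925 + 5810 * 0.422 = 2602 + 2452 = 5054
Net migration: 30–44 + 240 → 1364
Giving 531 / 1155 / 1364 / 5054.
Total after period 4: 531 + 1155 + 1364 + 5054 = 8104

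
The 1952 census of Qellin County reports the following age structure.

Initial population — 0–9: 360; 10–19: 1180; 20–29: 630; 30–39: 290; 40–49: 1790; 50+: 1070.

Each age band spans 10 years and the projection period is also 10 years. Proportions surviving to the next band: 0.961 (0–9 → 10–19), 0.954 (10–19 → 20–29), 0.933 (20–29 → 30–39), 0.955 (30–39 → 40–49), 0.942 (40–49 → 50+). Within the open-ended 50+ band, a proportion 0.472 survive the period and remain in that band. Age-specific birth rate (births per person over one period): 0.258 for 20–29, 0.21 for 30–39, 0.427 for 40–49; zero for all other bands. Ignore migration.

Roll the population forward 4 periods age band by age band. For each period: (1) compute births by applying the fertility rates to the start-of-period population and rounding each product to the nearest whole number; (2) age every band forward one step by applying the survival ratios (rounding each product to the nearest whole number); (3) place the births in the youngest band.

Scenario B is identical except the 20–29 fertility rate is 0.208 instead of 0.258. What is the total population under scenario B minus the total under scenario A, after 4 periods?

-145

[period 1]
Births: 630 * 0.258 = 163 ; 290 * 0.21 = 61 ; 1790 * 0.427 = 764 → 988
10–19: 360 * 0.961 = 346
20–29: 1180 * 0.954 = 1126
30–39: 630 * 0.933 = 588
40–49: 290 * 0.955 = 277
50+: 1790 * 0.942 + 1070 * 0.472 = 1686 + 505 = 2191
End of period: [988, 346, 1126, 588, 277, 2191]
[period 2]
Births: 1126 * 0.258 = 291 ; 588 * 0.21 = 123 ; 277 * 0.427 = 118 → 532
10–19: 988 * 0.961 = 949
20–29: 346 * 0.954 = 330
30–39: 1126 * 0.933 = 1051
40–49: 588 * 0.955 = 562
50+: 277 * 0.942 + 2191 * 0.472 = 261 + 1034 = 1295
End of period: [532, 949, 330, 1051, 562, 1295]
[period 3]
Births: 330 * 0.258 = 85 ; 1051 * 0.21 = 221 ; 562 * 0.427 = 240 → 546
10–19: 532 * 0.961 = 511
20–29: 949 * 0.954 = 905
30–39: 330 * 0.933 = 308
40–49: 1051 * 0.955 = 1004
50+: 562 * 0.942 + 1295 * 0.472 = 529 + 611 = 1140
End of period: [546, 511, 905, 308, 1004, 1140]
[period 4]
Births: 905 * 0.258 = 233 ; 308 * 0.21 = 65 ; 1004 * 0.427 = 429 → 727
10–19: 546 * 0.961 = 525
20–29: 511 * 0.954 = 487
30–39: 905 * 0.933 = 844
40–49: 308 * 0.955 = 294
50+: 1004 * 0.942 + 1140 * 0.472 = 946 + 538 = 1484
End of period: [727, 525, 487, 844, 294, 1484]
Scenario A total after 4 periods: 4361
Scenario B projection —
[period 1]
Births: 630 * 0.208 = 131 ; 290 * 0.21 = 61 ; 1790 * 0.427 = 764 → 956
10–19: 360 * 0.961 = 346
20–29: 1180 * 0.954 = 1126
30–39: 630 * 0.933 = 588
40–49: 290 * 0.955 = 277
50+: 1790 * 0.942 + 1070 * 0.472 = 1686 + 505 = 2191
End of period: [956, 346, 1126, 588, 277, 2191]
[period 2]
Births: 1126 * 0.208 = 234 ; 588 * 0.21 = 123 ; 277 * 0.427 = 118 → 475
10–19: 956 * 0.961 = 919
20–29: 346 * 0.954 = 330
30–39: 1126 * 0.933 = 1051
40–49: 588 * 0.955 = 562
50+: 277 * 0.942 + 2191 * 0.472 = 261 + 1034 = 1295
End of period: [475, 919, 330, 1051, 562, 1295]
[period 3]
Births: 330 * 0.208 = 69 ; 1051 * 0.21 = 221 ; 562 * 0.427 = 240 → 530
10–19: 475 * 0.961 = 456
20–29: 919 * 0.954 = 877
30–39: 330 * 0.933 = 308
40–49: 1051 * 0.955 = 1004
50+: 562 * 0.942 + 1295 * 0.472 = 529 + 611 = 1140
End of period: [530, 456, 877, 308, 1004, 1140]
[period 4]
Births: 877 * 0.208 = 182 ; 308 * 0.21 = 65 ; 1004 * 0.427 = 429 → 676
10–19: 530 * 0.961 = 509
20–29: 456 * 0.954 = 435
30–39: 877 * 0.933 = 818
40–49: 308 * 0.955 = 294
50+: 1004 * 0.942 + 1140 * 0.472 = 946 + 538 = 1484
End of period: [676, 509, 435, 818, 294, 1484]
Scenario B total after 4 periods: 4216
Difference B − A = 4216 − 4361 = -145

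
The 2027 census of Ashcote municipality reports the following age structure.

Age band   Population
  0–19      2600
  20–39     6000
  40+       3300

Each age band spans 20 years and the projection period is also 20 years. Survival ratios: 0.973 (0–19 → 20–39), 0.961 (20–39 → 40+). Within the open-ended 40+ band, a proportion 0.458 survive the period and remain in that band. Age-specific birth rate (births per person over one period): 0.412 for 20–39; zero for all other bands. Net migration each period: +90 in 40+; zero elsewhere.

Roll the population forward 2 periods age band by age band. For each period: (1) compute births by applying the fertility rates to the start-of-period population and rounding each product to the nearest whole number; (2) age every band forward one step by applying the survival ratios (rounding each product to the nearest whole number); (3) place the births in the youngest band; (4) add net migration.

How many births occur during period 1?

2472

(Bands numbered youngest = 1 to oldest = 3.)
After projecting period 1:
Births: 6000 × 0.412 = 2472
Band 2: 2600 × 0.973 = 2530
Band 3: 6000 × 0.961 + 3300 × 0.458 = 5766 + 1511 = 7277
Net migration: Band 3 + 90 → 7367
Giving 2472 / 2530 / 7367.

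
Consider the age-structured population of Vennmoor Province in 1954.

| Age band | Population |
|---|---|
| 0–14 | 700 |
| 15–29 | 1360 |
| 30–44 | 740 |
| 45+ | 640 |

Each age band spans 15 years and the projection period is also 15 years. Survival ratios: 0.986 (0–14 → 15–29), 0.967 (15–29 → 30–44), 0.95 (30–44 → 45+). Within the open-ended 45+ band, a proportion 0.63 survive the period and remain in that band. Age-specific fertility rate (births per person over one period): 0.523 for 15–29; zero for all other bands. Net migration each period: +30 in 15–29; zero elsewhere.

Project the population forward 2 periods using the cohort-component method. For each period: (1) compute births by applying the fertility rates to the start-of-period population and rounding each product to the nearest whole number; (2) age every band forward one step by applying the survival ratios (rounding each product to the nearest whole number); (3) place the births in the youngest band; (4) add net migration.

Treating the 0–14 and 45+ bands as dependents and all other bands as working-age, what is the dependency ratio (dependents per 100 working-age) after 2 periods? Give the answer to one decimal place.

Call the groups 1 to 4, youngest first.
Period 1:
Births: 1360 * 0.523 = 711
Group 2: 700 * 0.986 = 690
Group 3: 1360 * 0.967 = 1315
Group 4: 740 * 0.95 + 640 * 0.63 = 703 + 403 = 1106
Net migration: Group 2 + 30 → 720
Population now: 0–14=711, 15–29=720, 30–44=1315, 45+=1106
Period 2:
Births: 720 * 0.523 = 377
Group 2: 711 * 0.986 = 701
Group 3: 720 * 0.967 = 696
Group 4: 1315 * 0.95 + 1106 * 0.63 = 1249 + 697 = 1946
Net migration: Group 2 + 30 → 731
Population now: 0–14=377, 15–29=731, 30–44=696, 45+=1946
Dependents (band 0–14 + band 45+) = 377 + 1946 = 2323; working-age = 1427; ratio = 2323/1427 × 100 = 162.8

162.8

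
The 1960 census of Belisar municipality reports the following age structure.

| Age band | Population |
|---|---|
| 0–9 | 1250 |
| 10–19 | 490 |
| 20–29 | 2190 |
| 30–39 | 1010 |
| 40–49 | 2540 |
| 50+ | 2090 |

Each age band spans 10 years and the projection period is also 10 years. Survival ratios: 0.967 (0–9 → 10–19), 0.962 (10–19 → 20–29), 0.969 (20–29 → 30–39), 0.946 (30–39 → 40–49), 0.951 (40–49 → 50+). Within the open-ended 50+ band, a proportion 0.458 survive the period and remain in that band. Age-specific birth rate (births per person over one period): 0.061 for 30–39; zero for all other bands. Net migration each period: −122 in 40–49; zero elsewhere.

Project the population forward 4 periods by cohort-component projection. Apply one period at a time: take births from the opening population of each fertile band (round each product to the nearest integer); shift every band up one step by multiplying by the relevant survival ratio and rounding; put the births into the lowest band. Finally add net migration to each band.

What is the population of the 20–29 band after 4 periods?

Call the bands 1 to 6, youngest first.
After projecting period 1:
Births: 1010 × 0.061 = 62
Band 2: 1250 × 0.967 = 1209
Band 3: 490 × 0.962 = 471
Band 4: 2190 × 0.969 = 2122
Band 5: 1010 × 0.946 = 955
Band 6: 2540 × 0.951 + 2090 × 0.458 = 2416 + 957 = 3373
Net migration: Band 5 − 122 → 833
Giving 62 / 1209 / 471 / 2122 / 833 / 3373.
After projecting period 2:
Births: 2122 × 0.061 = 129
Band 2: 62 × 0.967 = 60
Band 3: 1209 × 0.962 = 1163
Band 4: 471 × 0.969 = 456
Band 5: 2122 × 0.946 = 2007
Band 6: 833 × 0.951 + 3373 × 0.458 = 792 + 1545 = 2337
Net migration: Band 5 − 122 → 1885
Giving 129 / 60 / 1163 / 456 / 1885 / 2337.
After projecting period 3:
Births: 456 × 0.061 = 28
Band 2: 129 × 0.967 = 125
Band 3: 60 × 0.962 = 58
Band 4: 1163 × 0.969 = 1127
Band 5: 456 × 0.946 = 431
Band 6: 1885 × 0.951 + 2337 × 0.458 = 1793 + 1070 = 2863
Net migration: Band 5 − 122 → 309
Giving 28 / 125 / 58 / 1127 / 309 / 2863.
After projecting period 4:
Births: 1127 × 0.061 = 69
Band 2: 28 × 0.967 = 27
Band 3: 125 × 0.962 = 120
Band 4: 58 × 0.969 = 56
Band 5: 1127 × 0.946 = 1066
Band 6: 309 × 0.951 + 2863 × 0.458 = 294 + 1311 = 1605
Net migration: Band 5 − 122 → 944
Giving 69 / 27 / 120 / 56 / 944 / 1605.

120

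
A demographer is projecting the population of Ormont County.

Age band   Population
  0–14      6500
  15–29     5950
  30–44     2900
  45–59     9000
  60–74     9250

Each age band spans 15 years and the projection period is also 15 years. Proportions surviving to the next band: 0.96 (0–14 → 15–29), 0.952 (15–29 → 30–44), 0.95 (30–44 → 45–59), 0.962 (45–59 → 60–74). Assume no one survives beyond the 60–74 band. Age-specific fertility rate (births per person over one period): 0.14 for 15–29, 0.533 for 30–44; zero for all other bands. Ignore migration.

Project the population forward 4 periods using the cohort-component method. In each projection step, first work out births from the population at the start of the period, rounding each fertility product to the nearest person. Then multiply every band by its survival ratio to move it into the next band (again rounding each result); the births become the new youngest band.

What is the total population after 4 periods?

16081

(Groups numbered youngest = 1 to oldest = 5.)
— Period 1 —
Births: 5950 × 0.14 = 833  |  2900 × 0.533 = 1546 — total 2379
Group 2: 6500 × 0.96 = 6240
Group 3: 5950 × 0.952 = 5664
Group 4: 2900 × 0.95 = 2755
Group 5: 9000 × 0.962 = 8658
End of period: [2379, 6240, 5664, 2755, 8658]
— Period 2 —
Births: 6240 × 0.14 = 874  |  5664 × 0.533 = 3019 — total 3893
Group 2: 2379 × 0.96 = 2284
Group 3: 6240 × 0.952 = 5940
Group 4: 5664 × 0.95 = 5381
Group 5: 2755 × 0.962 = 2650
End of period: [3893, 2284, 5940, 5381, 2650]
— Period 3 —
Births: 2284 × 0.14 = 320  |  5940 × 0.533 = 3166 — total 3486
Group 2: 3893 × 0.96 = 3737
Group 3: 2284 × 0.952 = 2174
Group 4: 5940 × 0.95 = 5643
Group 5: 5381 × 0.962 = 5177
End of period: [3486, 3737, 2174, 5643, 5177]
— Period 4 —
Births: 3737 × 0.14 = 523  |  2174 × 0.533 = 1159 — total 1682
Group 2: 3486 × 0.96 = 3347
Group 3: 3737 × 0.952 = 3558
Group 4: 2174 × 0.95 = 2065
Group 5: 5643 × 0.962 = 5429
End of period: [1682, 3347, 3558, 2065, 5429]
Total after period 4: 1682 + 3347 + 3558 + 2065 + 5429 = 16081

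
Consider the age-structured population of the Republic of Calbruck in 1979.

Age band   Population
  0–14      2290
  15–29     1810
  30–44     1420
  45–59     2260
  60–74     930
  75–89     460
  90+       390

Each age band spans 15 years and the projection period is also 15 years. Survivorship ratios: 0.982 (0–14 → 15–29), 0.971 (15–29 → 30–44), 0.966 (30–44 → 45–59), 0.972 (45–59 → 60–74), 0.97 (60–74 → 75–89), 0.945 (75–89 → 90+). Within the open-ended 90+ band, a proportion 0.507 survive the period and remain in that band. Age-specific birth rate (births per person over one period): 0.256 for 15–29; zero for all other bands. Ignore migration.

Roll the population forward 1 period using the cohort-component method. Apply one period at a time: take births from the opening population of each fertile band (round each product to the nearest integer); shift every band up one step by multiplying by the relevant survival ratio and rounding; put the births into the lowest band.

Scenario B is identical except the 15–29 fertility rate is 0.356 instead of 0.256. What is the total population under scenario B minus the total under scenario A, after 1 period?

Call the bands 1 to 7, youngest first.
— Period 1 —
Births: 1810 × 0.256 = 463
Band 2: 2290 × 0.982 = 2249
Band 3: 1810 × 0.971 = 1758
Band 4: 1420 × 0.966 = 1372
Band 5: 2260 × 0.972 = 2197
Band 6: 930 × 0.97 = 902
Band 7: 460 × 0.945 + 390 × 0.507 = 435 + 198 = 633
→ [463, 2249, 1758, 1372, 2197, 902, 633]
Scenario A total after 1 period: 9574
Scenario B projection —
— Period 1 —
Births: 1810 × 0.356 = 644
Band 2: 2290 × 0.982 = 2249
Band 3: 1810 × 0.971 = 1758
Band 4: 1420 × 0.966 = 1372
Band 5: 2260 × 0.972 = 2197
Band 6: 930 × 0.97 = 902
Band 7: 460 × 0.945 + 390 × 0.507 = 435 + 198 = 633
→ [644, 2249, 1758, 1372, 2197, 902, 633]
Scenario B total after 1 period: 9755
Difference B − A = 9755 − 9574 = 181

181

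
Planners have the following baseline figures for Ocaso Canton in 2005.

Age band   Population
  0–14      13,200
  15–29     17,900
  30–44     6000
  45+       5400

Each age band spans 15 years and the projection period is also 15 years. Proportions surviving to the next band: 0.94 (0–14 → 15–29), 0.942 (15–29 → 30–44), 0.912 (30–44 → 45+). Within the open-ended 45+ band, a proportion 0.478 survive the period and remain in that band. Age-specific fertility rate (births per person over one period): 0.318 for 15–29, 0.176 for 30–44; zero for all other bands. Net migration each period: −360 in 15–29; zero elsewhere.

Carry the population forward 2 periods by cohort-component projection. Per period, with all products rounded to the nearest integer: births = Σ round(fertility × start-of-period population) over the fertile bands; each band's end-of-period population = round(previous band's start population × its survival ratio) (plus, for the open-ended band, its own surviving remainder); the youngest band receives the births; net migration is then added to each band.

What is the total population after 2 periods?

43358

(Bands numbered youngest = 1 to oldest = 4.)
[period 1]
Births: 17900 × 0.318 = 5692  |  6000 × 0.176 = 1056 ⇒ total 6748
Band 2: 13200 × 0.94 = 12408
Band 3: 17900 × 0.942 = 16862
Band 4: 6000 × 0.912 + 5400 × 0.478 = 5472 + 2581 = 8053
Net migration: Band 2 − 360 → 12048
Giving 6748 / 12048 / 16862 / 8053.
[period 2]
Births: 12048 × 0.318 = 3831  |  16862 × 0.176 = 2968 ⇒ total 6799
Band 2: 6748 × 0.94 = 6343
Band 3: 12048 × 0.942 = 11349
Band 4: 16862 × 0.912 + 8053 × 0.478 = 15378 + 3849 = 19227
Net migration: Band 2 − 360 → 5983
Giving 6799 / 5983 / 11349 / 19227.
Total after period 2: 6799 + 5983 + 11349 + 19227 = 43358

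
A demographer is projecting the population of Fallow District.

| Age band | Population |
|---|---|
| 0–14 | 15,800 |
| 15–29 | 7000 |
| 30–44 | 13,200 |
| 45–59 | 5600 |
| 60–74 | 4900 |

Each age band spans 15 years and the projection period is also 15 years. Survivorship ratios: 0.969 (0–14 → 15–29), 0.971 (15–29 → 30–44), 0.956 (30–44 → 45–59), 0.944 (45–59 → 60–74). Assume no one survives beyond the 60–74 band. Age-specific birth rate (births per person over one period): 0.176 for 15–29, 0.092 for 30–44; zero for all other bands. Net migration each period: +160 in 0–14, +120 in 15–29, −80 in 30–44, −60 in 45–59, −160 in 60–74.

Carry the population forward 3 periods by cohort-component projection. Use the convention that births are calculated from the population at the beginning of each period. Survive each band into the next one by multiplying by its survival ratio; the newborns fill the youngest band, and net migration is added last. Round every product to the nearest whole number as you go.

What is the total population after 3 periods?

Period 1:
Births: 7000 * 0.176 = 1232 ; 13200 * 0.092 = 1214 ⇒ total 2446
15–29: 15800 * 0.969 = 15310
30–44: 7000 * 0.971 = 6797
45–59: 13200 * 0.956 = 12619
60–74: 5600 * 0.944 = 5286
Net migration: 0–14 + 160 → 2606; 15–29 + 120 → 15430; 30–44 − 80 → 6717; 45–59 − 60 → 12559; 60–74 − 160 → 5126
Population now: 0–14=2606, 15–29=15430, 30–44=6717, 45–59=12559, 60–74=5126
Period 2:
Births: 15430 * 0.176 = 2716 ; 6717 * 0.092 = 618 ⇒ total 3334
15–29: 2606 * 0.969 = 2525
30–44: 15430 * 0.971 = 14983
45–59: 6717 * 0.956 = 6421
60–74: 12559 * 0.944 = 11856
Net migration: 0–14 + 160 → 3494; 15–29 + 120 → 2645; 30–44 − 80 → 14903; 45–59 − 60 → 6361; 60–74 − 160 → 11696
Population now: 0–14=3494, 15–29=2645, 30–44=14903, 45–59=6361, 60–74=11696
Period 3:
Births: 2645 * 0.176 = 466 ; 14903 * 0.092 = 1371 ⇒ total 1837
15–29: 3494 * 0.969 = 3386
30–44: 2645 * 0.971 = 2568
45–59: 14903 * 0.956 = 14247
60–74: 6361 * 0.944 = 6005
Net migration: 0–14 + 160 → 1997; 15–29 + 120 → 3506; 30–44 − 80 → 2488; 45–59 − 60 → 14187; 60–74 − 160 → 5845
Population now: 0–14=1997, 15–29=3506, 30–44=2488, 45–59=14187, 60–74=5845
Total after period 3: 1997 + 3506 + 2488 + 14187 + 5845 = 28023

28023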